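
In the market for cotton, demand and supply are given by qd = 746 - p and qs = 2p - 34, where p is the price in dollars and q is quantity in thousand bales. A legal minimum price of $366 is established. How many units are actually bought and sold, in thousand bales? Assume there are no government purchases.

380

Setting quantity demanded equal to quantity supplied, 746 - p = 2p - 34, gives p* = 260 and q* = 486.
Because the floor (366) lies above the market-clearing price, it is binding.
At p = 366: qd = 746 - 366 = 380 and qs = 2·366 - 34 = 698.
The quantity actually transacted is the short side, demand: 380.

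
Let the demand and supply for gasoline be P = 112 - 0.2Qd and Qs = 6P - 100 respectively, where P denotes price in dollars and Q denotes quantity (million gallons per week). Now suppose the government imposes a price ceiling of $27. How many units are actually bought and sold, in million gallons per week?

Rearranging demand gives Qd = 560 - 5P. Setting quantity demanded equal to quantity supplied, 560 - 5P = 6P - 100, gives P* = 60 and Q* = 260.
The ceiling of 27 is below the equilibrium price 60, so it binds.
At P = 27: Qd = 560 - 5·27 = 425 and Qs = 6·27 - 100 = 62.
The quantity actually transacted is the short side, supply: 62.

62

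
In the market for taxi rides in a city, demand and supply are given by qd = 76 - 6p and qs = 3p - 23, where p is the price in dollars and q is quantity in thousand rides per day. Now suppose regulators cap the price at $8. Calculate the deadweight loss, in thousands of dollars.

20.25

Setting quantity demanded equal to quantity supplied, 76 - 6p = 3p - 23, gives p* = 11 and q* = 10.
Since 8 < 11, the ceiling is binding.
At p = 8: qd = 76 - 6·8 = 28 and qs = 3·8 - 23 = 1.
Quantity traded falls to 1. At q = 1 the demand price is (76 - 1)/6 = 12.5 and the supply price is (23 + 1)/3 = 8.
Deadweight loss = ½ · (12.5 - 8) · (10 - 1) = ½ · 4.5 · 9 = 20.25.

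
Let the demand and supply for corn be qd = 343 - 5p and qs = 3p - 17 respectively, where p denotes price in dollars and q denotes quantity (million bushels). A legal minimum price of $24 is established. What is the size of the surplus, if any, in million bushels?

Without the control the market clears where 343 - 5p = 3p - 17, i.e. p* = 45 and q* = 118.
Since 24 is below p* = 45, the floor does not bind and the free-market outcome prevails.
Since the control does not bind, there is no surplus.

0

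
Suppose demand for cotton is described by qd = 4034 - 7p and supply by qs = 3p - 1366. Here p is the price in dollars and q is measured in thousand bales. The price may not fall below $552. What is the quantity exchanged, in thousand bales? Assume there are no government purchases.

Setting quantity demanded equal to quantity supplied, 4034 - 7p = 3p - 1366, gives p* = 540 and q* = 254.
Because the floor (552) lies above the market-clearing price, it is binding.
At p = 552: qd = 4034 - 7·552 = 170 and qs = 3·552 - 1366 = 290.
The quantity actually transacted is the short side, demand: 170.

170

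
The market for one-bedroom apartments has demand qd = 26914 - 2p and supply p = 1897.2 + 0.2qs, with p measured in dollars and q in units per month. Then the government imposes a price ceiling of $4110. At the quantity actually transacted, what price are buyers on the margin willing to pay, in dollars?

Rearranging supply gives qs = 5p - 9486. In a free market, 26914 - 2p = 5p - 9486 gives the equilibrium p* = 5200, q* = 16514.
The ceiling of 4110 is below the equilibrium price 5200, so it binds.
At p = 4110: qd = 26914 - 2·4110 = 18694 and qs = 5·4110 - 9486 = 11064.
Only 11064 units reach the market. On the demand curve, the marginal buyer's willingness to pay at q = 11064 is (26914 - 11064)/2 = 7925.

7925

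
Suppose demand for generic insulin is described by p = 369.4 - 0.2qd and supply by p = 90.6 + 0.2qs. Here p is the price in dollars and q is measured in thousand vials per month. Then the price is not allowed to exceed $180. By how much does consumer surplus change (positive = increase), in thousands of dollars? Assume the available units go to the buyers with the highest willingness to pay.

16100

Rearranging demand gives qd = 1847 - 5p; rearranging supply gives qs = 5p - 453. In a free market, 1847 - 5p = 5p - 453 gives the equilibrium p* = 230, q* = 697.
Since 180 < 230, the ceiling is binding.
At p = 180: qd = 1847 - 5·180 = 947 and qs = 5·180 - 453 = 447.
Consumer surplus without the control is ½ · (369.4 - 230) · 697 = 48580.9.
With the ceiling, 447 units are sold at 180 (assume they go to the highest-value buyers). The demand price at q = 447 is 280, so CS = ½ · [(369.4 - 180) + (280 - 180)] · 447 = 64680.9.
Change in consumer surplus = 64680.9 - 48580.9 = 16100.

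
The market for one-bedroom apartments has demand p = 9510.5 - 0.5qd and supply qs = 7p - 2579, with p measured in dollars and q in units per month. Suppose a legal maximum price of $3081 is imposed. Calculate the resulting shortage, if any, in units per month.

0

Rearranging demand gives qd = 19021 - 2p. In a free market, 19021 - 2p = 7p - 2579 gives the equilibrium p* = 2400, q* = 14221.
Since 3081 is above p* = 2400, the ceiling does not bind and the free-market outcome prevails.
Since the control does not bind, there is no shortage.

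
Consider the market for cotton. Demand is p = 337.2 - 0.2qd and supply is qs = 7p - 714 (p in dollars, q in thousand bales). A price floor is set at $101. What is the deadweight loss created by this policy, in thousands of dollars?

0

Rearranging demand gives qd = 1686 - 5p. Setting quantity demanded equal to quantity supplied, 1686 - 5p = 7p - 714, gives p* = 200 and q* = 686.
Since 101 is below p* = 200, the floor does not bind and the free-market outcome prevails.
Since the control does not bind, no trades are prevented and deadweight loss is zero.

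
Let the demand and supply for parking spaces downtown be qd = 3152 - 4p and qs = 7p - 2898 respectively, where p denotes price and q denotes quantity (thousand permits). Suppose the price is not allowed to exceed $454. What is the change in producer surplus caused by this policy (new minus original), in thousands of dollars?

Without the control the market clears where 3152 - 4p = 7p - 2898, i.e. p* = 550 and q* = 952.
Because the ceiling (454) lies below the market-clearing price, it is binding.
At p = 454: qd = 3152 - 4·454 = 1336 and qs = 7·454 - 2898 = 280.
Producer surplus without the control is ½ · (550 - 414) · 952 = 64736.
With the ceiling, producers sell 280 units at 454, so PS = ½ · (454 - 414) · 280 = 5600.
Change in producer surplus = 5600 - 64736 = -59136.

-59136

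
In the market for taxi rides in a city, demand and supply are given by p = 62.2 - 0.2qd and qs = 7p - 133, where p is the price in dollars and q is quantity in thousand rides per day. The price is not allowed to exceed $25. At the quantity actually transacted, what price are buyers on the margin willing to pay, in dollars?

53.8

Rearranging demand gives qd = 311 - 5p. Without the control the market clears where 311 - 5p = 7p - 133, i.e. p* = 37 and q* = 126.
The ceiling of 25 is below the equilibrium price 37, so it binds.
At p = 25: qd = 311 - 5·25 = 186 and qs = 7·25 - 133 = 42.
Only 42 units reach the market. On the demand curve, the marginal buyer's willingness to pay at q = 42 is (311 - 42)/5 = 53.8.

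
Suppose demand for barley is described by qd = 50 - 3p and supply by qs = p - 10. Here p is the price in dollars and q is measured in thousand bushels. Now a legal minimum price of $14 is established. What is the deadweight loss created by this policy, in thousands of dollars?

Setting quantity demanded equal to quantity supplied, 50 - 3p = p - 10, gives p* = 15 and q* = 5.
The floor of 14 is below the equilibrium price 15, so it is not binding; the market clears at p* = 15, q* = 5.
Since the control does not bind, no trades are prevented and deadweight loss is zero.

0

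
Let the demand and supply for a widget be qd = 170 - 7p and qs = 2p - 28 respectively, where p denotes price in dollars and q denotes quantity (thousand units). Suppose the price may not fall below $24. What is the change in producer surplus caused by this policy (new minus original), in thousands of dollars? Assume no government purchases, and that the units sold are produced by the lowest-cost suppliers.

-45

Setting quantity demanded equal to quantity supplied, 170 - 7p = 2p - 28, gives p* = 22 and q* = 16.
Since 24 > 22, the floor is binding.
At p = 24: qd = 170 - 7·24 = 2 and qs = 2·24 - 28 = 20.
Producer surplus without the control is ½ · (22 - 14) · 16 = 64.
With the floor, 2 units are sold at 24. The supply price at q = 2 is 15, so PS = ½ · [(24 - 14) + (24 - 15)] · 2 = 19.
Change in producer surplus = 19 - 64 = -45.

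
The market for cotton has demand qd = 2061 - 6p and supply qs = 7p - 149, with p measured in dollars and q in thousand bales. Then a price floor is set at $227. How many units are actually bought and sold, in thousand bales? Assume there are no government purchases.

Equilibrium: 2061 - 6p = 7p - 149, so 2210 = 13p and p* = 170, q* = 1041.
The floor of 227 is above the equilibrium price 170, so it binds.
At p = 227: qd = 2061 - 6·227 = 699 and qs = 7·227 - 149 = 1440.
The quantity actually transacted is the short side, demand: 699.

699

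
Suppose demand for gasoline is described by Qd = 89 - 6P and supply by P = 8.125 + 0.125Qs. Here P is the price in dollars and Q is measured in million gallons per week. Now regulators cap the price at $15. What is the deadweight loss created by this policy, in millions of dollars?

Rearranging supply gives Qs = 8P - 65. Setting quantity demanded equal to quantity supplied, 89 - 6P = 8P - 65, gives P* = 11 and Q* = 23.
The ceiling of 15 is above the equilibrium price 11, so it is not binding; the market clears at P* = 11, Q* = 23.
Since the control does not bind, no trades are prevented and deadweight loss is zero.

0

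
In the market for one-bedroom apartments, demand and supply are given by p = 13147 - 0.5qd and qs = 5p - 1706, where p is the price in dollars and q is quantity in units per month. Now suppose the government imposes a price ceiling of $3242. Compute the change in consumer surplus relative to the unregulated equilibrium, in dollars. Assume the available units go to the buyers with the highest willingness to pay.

7403007

Rearranging demand gives qd = 26294 - 2p. Equilibrium: 26294 - 2p = 5p - 1706, so 28000 = 7p and p* = 4000, q* = 18294.
Because the ceiling (3242) lies below the market-clearing price, it is binding.
At p = 3242: qd = 26294 - 2·3242 = 19810 and qs = 5·3242 - 1706 = 14504.
Consumer surplus without the control is ½ · (13147 - 4000) · 18294 = 83667609.
With the ceiling, 14504 units are sold at 3242 (assume they go to the highest-value buyers). The demand price at q = 14504 is 5895, so CS = ½ · [(13147 - 3242) + (5895 - 3242)] · 14504 = 91070616.
Change in consumer surplus = 91070616 - 83667609 = 7403007.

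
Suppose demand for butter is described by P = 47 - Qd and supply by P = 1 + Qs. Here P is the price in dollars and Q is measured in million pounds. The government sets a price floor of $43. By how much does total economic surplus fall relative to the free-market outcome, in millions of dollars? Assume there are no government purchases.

Rearranging demand gives Qd = 47 - P; rearranging supply gives Qs = P - 1. Without the control the market clears where 47 - P = P - 1, i.e. P* = 24 and Q* = 23.
The floor of 43 is above the equilibrium price 24, so it binds.
At P = 43: Qd = 47 - 43 = 4 and Qs = 43 - 1 = 42.
Quantity traded falls to 4. At Q = 4 the demand price is 47 - 4 = 43 and the supply price is 1 + 4 = 5.
Deadweight loss = ½ · (43 - 5) · (23 - 4) = ½ · 38 · 19 = 361.

361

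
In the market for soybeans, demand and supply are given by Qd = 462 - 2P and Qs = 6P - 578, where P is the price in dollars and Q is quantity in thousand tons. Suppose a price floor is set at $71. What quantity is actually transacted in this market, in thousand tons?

Equilibrium: 462 - 2P = 6P - 578, so 1040 = 8P and P* = 130, Q* = 202.
Since 71 is below P* = 130, the floor does not bind and the free-market outcome prevails.

202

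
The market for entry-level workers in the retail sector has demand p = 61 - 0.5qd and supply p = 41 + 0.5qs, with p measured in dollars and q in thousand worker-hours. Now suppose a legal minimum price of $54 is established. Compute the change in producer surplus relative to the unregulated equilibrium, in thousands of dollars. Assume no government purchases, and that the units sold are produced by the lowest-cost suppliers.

Rearranging demand gives qd = 122 - 2p; rearranging supply gives qs = 2p - 82. Setting quantity demanded equal to quantity supplied, 122 - 2p = 2p - 82, gives p* = 51 and q* = 20.
Because the floor (54) lies above the market-clearing price, it is binding.
At p = 54: qd = 122 - 2·54 = 14 and qs = 2·54 - 82 = 26.
Producer surplus without the control is ½ · (51 - 41) · 20 = 100.
With the floor, 14 units are sold at 54. The supply price at q = 14 is 48, so PS = ½ · [(54 - 41) + (54 - 48)] · 14 = 133.
Change in producer surplus = 133 - 100 = 33.

33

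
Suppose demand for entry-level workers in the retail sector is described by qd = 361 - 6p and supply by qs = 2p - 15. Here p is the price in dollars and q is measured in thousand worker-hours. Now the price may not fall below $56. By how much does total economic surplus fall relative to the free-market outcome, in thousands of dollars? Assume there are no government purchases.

Equilibrium: 361 - 6p = 2p - 15, so 376 = 8p and p* = 47, q* = 79.
Since 56 > 47, the floor is binding.
At p = 56: qd = 361 - 6·56 = 25 and qs = 2·56 - 15 = 97.
Quantity traded falls to 25. At q = 25 the demand price is (361 - 25)/6 = 56 and the supply price is (15 + 25)/2 = 20.
Deadweight loss = ½ · (56 - 20) · (79 - 25) = ½ · 36 · 54 = 972.

972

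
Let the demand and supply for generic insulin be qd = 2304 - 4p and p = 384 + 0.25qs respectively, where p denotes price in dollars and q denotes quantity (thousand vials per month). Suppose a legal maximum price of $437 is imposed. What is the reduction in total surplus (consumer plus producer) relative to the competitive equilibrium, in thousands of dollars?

Rearranging supply gives qs = 4p - 1536. Equilibrium: 2304 - 4p = 4p - 1536, so 3840 = 8p and p* = 480, q* = 384.
Since 437 < 480, the ceiling is binding.
At p = 437: qd = 2304 - 4·437 = 556 and qs = 4·437 - 1536 = 212.
Quantity traded falls to 212. At q = 212 the demand price is (2304 - 212)/4 = 523 and the supply price is (1536 + 212)/4 = 437.
Deadweight loss = ½ · (523 - 437) · (384 - 212) = ½ · 86 · 172 = 7396.

7396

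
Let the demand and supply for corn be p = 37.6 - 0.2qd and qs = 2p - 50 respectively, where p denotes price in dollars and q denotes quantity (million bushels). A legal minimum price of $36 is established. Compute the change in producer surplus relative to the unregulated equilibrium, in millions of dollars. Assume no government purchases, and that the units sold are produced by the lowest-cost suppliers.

Rearranging demand gives qd = 188 - 5p. Setting quantity demanded equal to quantity supplied, 188 - 5p = 2p - 50, gives p* = 34 and q* = 18.
The floor of 36 is above the equilibrium price 34, so it binds.
At p = 36: qd = 188 - 5·36 = 8 and qs = 2·36 - 50 = 22.
Producer surplus without the control is ½ · (34 - 25) · 18 = 81.
With the floor, 8 units are sold at 36. The supply price at q = 8 is 29, so PS = ½ · [(36 - 25) + (36 - 29)] · 8 = 72.
Change in producer surplus = 72 - 81 = -9.

-9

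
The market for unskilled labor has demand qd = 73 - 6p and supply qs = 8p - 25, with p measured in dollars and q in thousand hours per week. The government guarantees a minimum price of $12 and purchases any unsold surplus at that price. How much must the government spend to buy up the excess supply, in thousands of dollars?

In a free market, 73 - 6p = 8p - 25 gives the equilibrium p* = 7, q* = 31.
The floor of 12 is above the equilibrium price 7, so it binds.
At p = 12: qd = 73 - 6·12 = 1 and qs = 8·12 - 25 = 71.
Surplus = qs - qd = 70.
Government expenditure = surplus × support price = 70 × 12 = 840.

840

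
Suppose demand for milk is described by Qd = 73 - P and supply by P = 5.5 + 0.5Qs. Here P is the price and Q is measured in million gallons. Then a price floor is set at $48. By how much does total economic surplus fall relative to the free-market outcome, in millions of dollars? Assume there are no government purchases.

300

Rearranging supply gives Qs = 2P - 11. Without the control the market clears where 73 - P = 2P - 11, i.e. P* = 28 and Q* = 45.
Since 48 > 28, the floor is binding.
At P = 48: Qd = 73 - 48 = 25 and Qs = 2·48 - 11 = 85.
Quantity traded falls to 25. At Q = 25 the demand price is 73 - 25 = 48 and the supply price is (11 + 25)/2 = 18.
Deadweight loss = ½ · (48 - 18) · (45 - 25) = ½ · 30 · 20 = 300.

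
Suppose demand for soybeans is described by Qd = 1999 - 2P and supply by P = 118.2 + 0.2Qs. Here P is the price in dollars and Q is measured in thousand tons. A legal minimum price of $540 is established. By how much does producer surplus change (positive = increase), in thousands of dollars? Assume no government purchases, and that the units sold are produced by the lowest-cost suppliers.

Rearranging supply gives Qs = 5P - 591. Setting quantity demanded equal to quantity supplied, 1999 - 2P = 5P - 591, gives P* = 370 and Q* = 1259.
Since 540 > 370, the floor is binding.
At P = 540: Qd = 1999 - 2·540 = 919 and Qs = 5·540 - 591 = 2109.
Producer surplus without the control is ½ · (370 - 118.2) · 1259 = 158508.1.
With the floor, 919 units are sold at 540. The supply price at Q = 919 is 302, so PS = ½ · [(540 - 118.2) + (540 - 302)] · 919 = 303178.1.
Change in producer surplus = 303178.1 - 158508.1 = 144670.

144670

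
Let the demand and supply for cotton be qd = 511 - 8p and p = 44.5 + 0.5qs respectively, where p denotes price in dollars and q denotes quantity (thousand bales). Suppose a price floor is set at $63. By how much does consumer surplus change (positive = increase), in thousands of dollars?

Rearranging supply gives qs = 2p - 89. Without the control the market clears where 511 - 8p = 2p - 89, i.e. p* = 60 and q* = 31.
Since 63 > 60, the floor is binding.
At p = 63: qd = 511 - 8·63 = 7 and qs = 2·63 - 89 = 37.
Consumer surplus without the control is ½ · (63.875 - 60) · 31 = 60.0625.
With the floor, consumers buy 7 units at 63, so CS = ½ · (63.875 - 63) · 7 = 3.0625.
Change in consumer surplus = 3.0625 - 60.0625 = -57.

-57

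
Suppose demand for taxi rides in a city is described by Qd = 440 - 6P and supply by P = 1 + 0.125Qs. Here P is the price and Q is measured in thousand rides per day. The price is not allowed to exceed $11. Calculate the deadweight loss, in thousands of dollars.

Rearranging supply gives Qs = 8P - 8. In a free market, 440 - 6P = 8P - 8 gives the equilibrium P* = 32, Q* = 248.
Because the ceiling (11) lies below the market-clearing price, it is binding.
At P = 11: Qd = 440 - 6·11 = 374 and Qs = 8·11 - 8 = 80.
Quantity traded falls to 80. At Q = 80 the demand price is (440 - 80)/6 = 60 and the supply price is (8 + 80)/8 = 11.
Deadweight loss = ½ · (60 - 11) · (248 - 80) = ½ · 49 · 168 = 4116.

4116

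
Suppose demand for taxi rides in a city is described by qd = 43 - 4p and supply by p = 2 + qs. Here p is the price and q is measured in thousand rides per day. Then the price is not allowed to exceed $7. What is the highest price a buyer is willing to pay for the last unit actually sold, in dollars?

9.5

Rearranging supply gives qs = p - 2. In a free market, 43 - 4p = p - 2 gives the equilibrium p* = 9, q* = 7.
The ceiling of 7 is below the equilibrium price 9, so it binds.
At p = 7: qd = 43 - 4·7 = 15 and qs = 7 - 2 = 5.
Only 5 units reach the market. On the demand curve, the marginal buyer's willingness to pay at q = 5 is (43 - 5)/4 = 9.5.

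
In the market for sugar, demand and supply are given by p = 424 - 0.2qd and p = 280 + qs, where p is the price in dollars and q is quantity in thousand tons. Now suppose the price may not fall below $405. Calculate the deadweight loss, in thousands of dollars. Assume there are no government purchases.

375

Rearranging demand gives qd = 2120 - 5p; rearranging supply gives qs = p - 280. Equilibrium: 2120 - 5p = p - 280, so 2400 = 6p and p* = 400, q* = 120.
The floor of 405 is above the equilibrium price 400, so it binds.
At p = 405: qd = 2120 - 5·405 = 95 and qs = 405 - 280 = 125.
Quantity traded falls to 95. At q = 95 the demand price is (2120 - 95)/5 = 405 and the supply price is 280 + 95 = 375.
Deadweight loss = ½ · (405 - 375) · (120 - 95) = ½ · 30 · 25 = 375.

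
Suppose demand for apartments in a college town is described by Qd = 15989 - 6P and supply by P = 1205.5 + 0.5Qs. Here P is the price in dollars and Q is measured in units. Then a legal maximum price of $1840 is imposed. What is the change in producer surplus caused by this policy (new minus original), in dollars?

Rearranging supply gives Qs = 2P - 2411. Without the control the market clears where 15989 - 6P = 2P - 2411, i.e. P* = 2300 and Q* = 2189.
The ceiling of 1840 is below the equilibrium price 2300, so it binds.
At P = 1840: Qd = 15989 - 6·1840 = 4949 and Qs = 2·1840 - 2411 = 1269.
Producer surplus without the control is ½ · (2300 - 1205.5) · 2189 = 1197930.25.
With the ceiling, producers sell 1269 units at 1840, so PS = ½ · (1840 - 1205.5) · 1269 = 402590.25.
Change in producer surplus = 402590.25 - 1197930.25 = -795340.

-795340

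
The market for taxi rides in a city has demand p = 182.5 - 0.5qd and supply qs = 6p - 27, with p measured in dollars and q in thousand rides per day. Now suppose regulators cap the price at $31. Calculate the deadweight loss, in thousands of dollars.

Rearranging demand gives qd = 365 - 2p. Equilibrium: 365 - 2p = 6p - 27, so 392 = 8p and p* = 49, q* = 267.
Since 31 < 49, the ceiling is binding.
At p = 31: qd = 365 - 2·31 = 303 and qs = 6·31 - 27 = 159.
Quantity traded falls to 159. At q = 159 the demand price is (365 - 159)/2 = 103 and the supply price is (27 + 159)/6 = 31.
Deadweight loss = ½ · (103 - 31) · (267 - 159) = ½ · 72 · 108 = 3888.

3888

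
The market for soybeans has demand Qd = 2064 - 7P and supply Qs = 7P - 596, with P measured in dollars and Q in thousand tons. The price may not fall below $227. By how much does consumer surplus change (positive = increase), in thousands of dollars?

-22366.5

In a free market, 2064 - 7P = 7P - 596 gives the equilibrium P* = 190, Q* = 734.
Because the floor (227) lies above the market-clearing price, it is binding.
At P = 227: Qd = 2064 - 7·227 = 475 and Qs = 7·227 - 596 = 993.
Consumer surplus without the control is ½ · (2064/7 - 190) · 734 = 269378/7.
With the floor, consumers buy 475 units at 227, so CS = ½ · (2064/7 - 227) · 475 = 225625/14.
Change in consumer surplus = 225625/14 - 269378/7 = -22366.5.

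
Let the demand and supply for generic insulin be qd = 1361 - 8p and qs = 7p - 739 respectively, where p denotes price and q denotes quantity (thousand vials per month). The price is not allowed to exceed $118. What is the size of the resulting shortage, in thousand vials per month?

Setting quantity demanded equal to quantity supplied, 1361 - 8p = 7p - 739, gives p* = 140 and q* = 241.
The ceiling of 118 is below the equilibrium price 140, so it binds.
At p = 118: qd = 1361 - 8·118 = 417 and qs = 7·118 - 739 = 87.
Shortage = qd - qs = 417 - 87 = 330.

330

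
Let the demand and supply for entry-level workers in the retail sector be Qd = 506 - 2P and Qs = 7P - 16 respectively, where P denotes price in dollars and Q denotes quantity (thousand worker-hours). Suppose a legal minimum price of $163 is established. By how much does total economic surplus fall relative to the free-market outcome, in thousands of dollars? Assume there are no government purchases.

Setting quantity demanded equal to quantity supplied, 506 - 2P = 7P - 16, gives P* = 58 and Q* = 390.
Since 163 > 58, the floor is binding.
At P = 163: Qd = 506 - 2·163 = 180 and Qs = 7·163 - 16 = 1125.
Quantity traded falls to 180. At Q = 180 the demand price is (506 - 180)/2 = 163 and the supply price is (16 + 180)/7 = 28.
Deadweight loss = ½ · (163 - 28) · (390 - 180) = ½ · 135 · 210 = 14175.

14175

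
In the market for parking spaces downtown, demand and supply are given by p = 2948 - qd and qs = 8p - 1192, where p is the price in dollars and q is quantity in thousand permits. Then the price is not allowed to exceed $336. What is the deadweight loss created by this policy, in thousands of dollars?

553536

Rearranging demand gives qd = 2948 - p. Equilibrium: 2948 - p = 8p - 1192, so 4140 = 9p and p* = 460, q* = 2488.
Since 336 < 460, the ceiling is binding.
At p = 336: qd = 2948 - 336 = 2612 and qs = 8·336 - 1192 = 1496.
Quantity traded falls to 1496. At q = 1496 the demand price is 2948 - 1496 = 1452 and the supply price is (1192 + 1496)/8 = 336.
Deadweight loss = ½ · (1452 - 336) · (2488 - 1496) = ½ · 1116 · 992 = 553536.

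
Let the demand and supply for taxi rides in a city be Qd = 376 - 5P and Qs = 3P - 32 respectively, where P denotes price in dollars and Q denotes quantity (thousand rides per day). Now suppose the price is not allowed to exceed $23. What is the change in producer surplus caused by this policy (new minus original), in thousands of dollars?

In a free market, 376 - 5P = 3P - 32 gives the equilibrium P* = 51, Q* = 121.
The ceiling of 23 is below the equilibrium price 51, so it binds.
At P = 23: Qd = 376 - 5·23 = 261 and Qs = 3·23 - 32 = 37.
Producer surplus without the control is ½ · (51 - 32/3) · 121 = 14641/6.
With the ceiling, producers sell 37 units at 23, so PS = ½ · (23 - 32/3) · 37 = 1369/6.
Change in producer surplus = 1369/6 - 14641/6 = -2212.

-2212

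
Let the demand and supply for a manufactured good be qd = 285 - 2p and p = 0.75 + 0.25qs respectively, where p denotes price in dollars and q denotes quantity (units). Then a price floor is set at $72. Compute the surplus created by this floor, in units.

144

Rearranging supply gives qs = 4p - 3. In a free market, 285 - 2p = 4p - 3 gives the equilibrium p* = 48, q* = 189.
Because the floor (72) lies above the market-clearing price, it is binding.
At p = 72: qd = 285 - 2·72 = 141 and qs = 4·72 - 3 = 285.
Surplus = qs - qd = 285 - 141 = 144.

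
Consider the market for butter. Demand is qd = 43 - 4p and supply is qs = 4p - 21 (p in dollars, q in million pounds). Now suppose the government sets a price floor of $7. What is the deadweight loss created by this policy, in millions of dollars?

0

Setting quantity demanded equal to quantity supplied, 43 - 4p = 4p - 21, gives p* = 8 and q* = 11.
Since 7 is below p* = 8, the floor does not bind and the free-market outcome prevails.
Since the control does not bind, no trades are prevented and deadweight loss is zero.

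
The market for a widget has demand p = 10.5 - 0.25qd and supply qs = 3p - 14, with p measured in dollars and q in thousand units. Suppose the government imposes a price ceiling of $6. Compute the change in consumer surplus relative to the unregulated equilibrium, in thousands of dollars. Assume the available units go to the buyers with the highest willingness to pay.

3.5

Rearranging demand gives qd = 42 - 4p. Setting quantity demanded equal to quantity supplied, 42 - 4p = 3p - 14, gives p* = 8 and q* = 10.
Because the ceiling (6) lies below the market-clearing price, it is binding.
At p = 6: qd = 42 - 4·6 = 18 and qs = 3·6 - 14 = 4.
Consumer surplus without the control is ½ · (10.5 - 8) · 10 = 12.5.
With the ceiling, 4 units are sold at 6 (assume they go to the highest-value buyers). The demand price at q = 4 is 9.5, so CS = ½ · [(10.5 - 6) + (9.5 - 6)] · 4 = 16.
Change in consumer surplus = 16 - 12.5 = 3.5.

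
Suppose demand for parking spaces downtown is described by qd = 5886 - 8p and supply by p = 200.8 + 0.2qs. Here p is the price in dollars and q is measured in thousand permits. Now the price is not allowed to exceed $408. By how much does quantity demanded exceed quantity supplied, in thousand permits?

1586

Rearranging supply gives qs = 5p - 1004. Setting quantity demanded equal to quantity supplied, 5886 - 8p = 5p - 1004, gives p* = 530 and q* = 1646.
The ceiling of 408 is below the equilibrium price 530, so it binds.
At p = 408: qd = 5886 - 8·408 = 2622 and qs = 5·408 - 1004 = 1036.
Shortage = qd - qs = 2622 - 1036 = 1586.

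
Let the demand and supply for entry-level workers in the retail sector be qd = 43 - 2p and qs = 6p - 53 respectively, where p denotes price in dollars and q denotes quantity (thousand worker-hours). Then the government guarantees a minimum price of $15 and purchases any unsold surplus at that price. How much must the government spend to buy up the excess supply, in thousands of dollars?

360

Equilibrium: 43 - 2p = 6p - 53, so 96 = 8p and p* = 12, q* = 19.
Because the floor (15) lies above the market-clearing price, it is binding.
At p = 15: qd = 43 - 2·15 = 13 and qs = 6·15 - 53 = 37.
Surplus = qs - qd = 24.
Government expenditure = surplus × support price = 24 × 15 = 360.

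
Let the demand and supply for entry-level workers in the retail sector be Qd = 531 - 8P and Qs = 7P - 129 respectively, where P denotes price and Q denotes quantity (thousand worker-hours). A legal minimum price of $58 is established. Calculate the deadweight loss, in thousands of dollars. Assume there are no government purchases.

1680

In a free market, 531 - 8P = 7P - 129 gives the equilibrium P* = 44, Q* = 179.
Because the floor (58) lies above the market-clearing price, it is binding.
At P = 58: Qd = 531 - 8·58 = 67 and Qs = 7·58 - 129 = 277.
Quantity traded falls to 67. At Q = 67 the demand price is (531 - 67)/8 = 58 and the supply price is (129 + 67)/7 = 28.
Deadweight loss = ½ · (58 - 28) · (179 - 67) = ½ · 30 · 112 = 1680.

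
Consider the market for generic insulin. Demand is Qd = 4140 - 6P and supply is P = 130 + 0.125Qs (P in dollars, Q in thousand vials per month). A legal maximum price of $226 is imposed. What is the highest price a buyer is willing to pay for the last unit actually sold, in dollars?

562

Rearranging supply gives Qs = 8P - 1040. Without the control the market clears where 4140 - 6P = 8P - 1040, i.e. P* = 370 and Q* = 1920.
Since 226 < 370, the ceiling is binding.
At P = 226: Qd = 4140 - 6·226 = 2784 and Qs = 8·226 - 1040 = 768.
Only 768 units reach the market. On the demand curve, the marginal buyer's willingness to pay at Q = 768 is (4140 - 768)/6 = 562.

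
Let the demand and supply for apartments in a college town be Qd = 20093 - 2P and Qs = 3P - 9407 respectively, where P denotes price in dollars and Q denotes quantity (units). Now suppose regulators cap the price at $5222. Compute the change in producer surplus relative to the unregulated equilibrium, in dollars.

-4933128

Setting quantity demanded equal to quantity supplied, 20093 - 2P = 3P - 9407, gives P* = 5900 and Q* = 8293.
The ceiling of 5222 is below the equilibrium price 5900, so it binds.
At P = 5222: Qd = 20093 - 2·5222 = 9649 and Qs = 3·5222 - 9407 = 6259.
Producer surplus without the control is ½ · (5900 - 9407/3) · 8293 = 68773849/6.
With the ceiling, producers sell 6259 units at 5222, so PS = ½ · (5222 - 9407/3) · 6259 = 39175081/6.
Change in producer surplus = 39175081/6 - 68773849/6 = -4933128.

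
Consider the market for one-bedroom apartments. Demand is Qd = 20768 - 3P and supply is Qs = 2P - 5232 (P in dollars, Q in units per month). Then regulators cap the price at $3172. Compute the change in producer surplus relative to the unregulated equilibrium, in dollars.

-6367920

Equilibrium: 20768 - 3P = 2P - 5232, so 26000 = 5P and P* = 5200, Q* = 5168.
Because the ceiling (3172) lies below the market-clearing price, it is binding.
At P = 3172: Qd = 20768 - 3·3172 = 11252 and Qs = 2·3172 - 5232 = 1112.
Producer surplus without the control is ½ · (5200 - 2616) · 5168 = 6677056.
With the ceiling, producers sell 1112 units at 3172, so PS = ½ · (3172 - 2616) · 1112 = 309136.
Change in producer surplus = 309136 - 6677056 = -6367920.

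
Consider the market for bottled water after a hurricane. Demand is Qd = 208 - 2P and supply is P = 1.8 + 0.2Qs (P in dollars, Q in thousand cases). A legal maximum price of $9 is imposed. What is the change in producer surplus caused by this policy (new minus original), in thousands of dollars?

-2002

Rearranging supply gives Qs = 5P - 9. Without the control the market clears where 208 - 2P = 5P - 9, i.e. P* = 31 and Q* = 146.
Because the ceiling (9) lies below the market-clearing price, it is binding.
At P = 9: Qd = 208 - 2·9 = 190 and Qs = 5·9 - 9 = 36.
Producer surplus without the control is ½ · (31 - 1.8) · 146 = 2131.6.
With the ceiling, producers sell 36 units at 9, so PS = ½ · (9 - 1.8) · 36 = 129.6.
Change in producer surplus = 129.6 - 2131.6 = -2002.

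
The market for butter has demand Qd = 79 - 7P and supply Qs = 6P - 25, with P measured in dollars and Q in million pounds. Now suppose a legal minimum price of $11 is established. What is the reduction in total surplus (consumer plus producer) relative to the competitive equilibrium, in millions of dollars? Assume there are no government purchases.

In a free market, 79 - 7P = 6P - 25 gives the equilibrium P* = 8, Q* = 23.
The floor of 11 is above the equilibrium price 8, so it binds.
At P = 11: Qd = 79 - 7·11 = 2 and Qs = 6·11 - 25 = 41.
Quantity traded falls to 2. At Q = 2 the demand price is (79 - 2)/7 = 11 and the supply price is (25 + 2)/6 = 4.5.
Deadweight loss = ½ · (11 - 4.5) · (23 - 2) = ½ · 6.5 · 21 = 68.25.

68.25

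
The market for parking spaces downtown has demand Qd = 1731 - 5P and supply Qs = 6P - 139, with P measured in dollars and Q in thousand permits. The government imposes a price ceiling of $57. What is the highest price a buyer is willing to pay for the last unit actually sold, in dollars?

305.6

Setting quantity demanded equal to quantity supplied, 1731 - 5P = 6P - 139, gives P* = 170 and Q* = 881.
Since 57 < 170, the ceiling is binding.
At P = 57: Qd = 1731 - 5·57 = 1446 and Qs = 6·57 - 139 = 203.
Only 203 units reach the market. On the demand curve, the marginal buyer's willingness to pay at Q = 203 is (1731 - 203)/5 = 305.6.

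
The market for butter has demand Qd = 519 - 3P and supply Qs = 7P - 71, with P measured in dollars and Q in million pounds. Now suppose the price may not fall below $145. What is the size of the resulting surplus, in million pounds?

In a free market, 519 - 3P = 7P - 71 gives the equilibrium P* = 59, Q* = 342.
The floor of 145 is above the equilibrium price 59, so it binds.
At P = 145: Qd = 519 - 3·145 = 84 and Qs = 7·145 - 71 = 944.
Surplus = Qs - Qd = 944 - 84 = 860.

860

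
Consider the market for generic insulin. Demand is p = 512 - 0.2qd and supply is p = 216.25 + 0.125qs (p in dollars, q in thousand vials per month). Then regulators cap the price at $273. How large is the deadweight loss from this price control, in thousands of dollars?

33789.6

Rearranging demand gives qd = 2560 - 5p; rearranging supply gives qs = 8p - 1730. Setting quantity demanded equal to quantity supplied, 2560 - 5p = 8p - 1730, gives p* = 330 and q* = 910.
The ceiling of 273 is below the equilibrium price 330, so it binds.
At p = 273: qd = 2560 - 5·273 = 1195 and qs = 8·273 - 1730 = 454.
Quantity traded falls to 454. At q = 454 the demand price is (2560 - 454)/5 = 421.2 and the supply price is (1730 + 454)/8 = 273.
Deadweight loss = ½ · (421.2 - 273) · (910 - 454) = ½ · 148.2 · 456 = 33789.6.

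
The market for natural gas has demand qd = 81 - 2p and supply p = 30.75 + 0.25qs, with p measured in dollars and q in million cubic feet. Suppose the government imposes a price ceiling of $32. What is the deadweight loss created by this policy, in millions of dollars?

Rearranging supply gives qs = 4p - 123. Equilibrium: 81 - 2p = 4p - 123, so 204 = 6p and p* = 34, q* = 13.
The ceiling of 32 is below the equilibrium price 34, so it binds.
At p = 32: qd = 81 - 2·32 = 17 and qs = 4·32 - 123 = 5.
Quantity traded falls to 5. At q = 5 the demand price is (81 - 5)/2 = 38 and the supply price is (123 + 5)/4 = 32.
Deadweight loss = ½ · (38 - 32) · (13 - 5) = ½ · 6 · 8 = 24.

24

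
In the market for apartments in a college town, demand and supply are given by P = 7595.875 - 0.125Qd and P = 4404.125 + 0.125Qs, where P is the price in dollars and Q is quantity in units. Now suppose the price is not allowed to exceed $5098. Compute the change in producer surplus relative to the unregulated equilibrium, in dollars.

Rearranging demand gives Qd = 60767 - 8P; rearranging supply gives Qs = 8P - 35233. Without the control the market clears where 60767 - 8P = 8P - 35233, i.e. P* = 6000 and Q* = 12767.
Since 5098 < 6000, the ceiling is binding.
At P = 5098: Qd = 60767 - 8·5098 = 19983 and Qs = 8·5098 - 35233 = 5551.
Producer surplus without the control is ½ · (6000 - 4404.125) · 12767 = 10187268.0625.
With the ceiling, producers sell 5551 units at 5098, so PS = ½ · (5098 - 4404.125) · 5551 = 1925850.0625.
Change in producer surplus = 1925850.0625 - 10187268.0625 = -8261418.

-8261418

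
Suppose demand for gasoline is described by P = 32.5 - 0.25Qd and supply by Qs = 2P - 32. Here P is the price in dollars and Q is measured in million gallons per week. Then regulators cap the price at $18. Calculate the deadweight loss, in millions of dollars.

Rearranging demand gives Qd = 130 - 4P. Setting quantity demanded equal to quantity supplied, 130 - 4P = 2P - 32, gives P* = 27 and Q* = 22.
The ceiling of 18 is below the equilibrium price 27, so it binds.
At P = 18: Qd = 130 - 4·18 = 58 and Qs = 2·18 - 32 = 4.
Quantity traded falls to 4. At Q = 4 the demand price is (130 - 4)/4 = 31.5 and the supply price is (32 + 4)/2 = 18.
Deadweight loss = ½ · (31.5 - 18) · (22 - 4) = ½ · 13.5 · 18 = 121.5.

121.5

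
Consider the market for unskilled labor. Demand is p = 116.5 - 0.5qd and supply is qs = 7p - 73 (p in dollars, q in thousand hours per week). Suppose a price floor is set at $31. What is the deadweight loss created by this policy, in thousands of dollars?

0

Rearranging demand gives qd = 233 - 2p. Setting quantity demanded equal to quantity supplied, 233 - 2p = 7p - 73, gives p* = 34 and q* = 165.
The floor of 31 is below the equilibrium price 34, so it is not binding; the market clears at p* = 34, q* = 165.
Since the control does not bind, no trades are prevented and deadweight loss is zero.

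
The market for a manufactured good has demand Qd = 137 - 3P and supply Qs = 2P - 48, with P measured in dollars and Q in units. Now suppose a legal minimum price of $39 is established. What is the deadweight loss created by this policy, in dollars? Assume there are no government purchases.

Setting quantity demanded equal to quantity supplied, 137 - 3P = 2P - 48, gives P* = 37 and Q* = 26.
The floor of 39 is above the equilibrium price 37, so it binds.
At P = 39: Qd = 137 - 3·39 = 20 and Qs = 2·39 - 48 = 30.
Quantity traded falls to 20. At Q = 20 the demand price is (137 - 20)/3 = 39 and the supply price is (48 + 20)/2 = 34.
Deadweight loss = ½ · (39 - 34) · (26 - 20) = ½ · 5 · 6 = 15.

15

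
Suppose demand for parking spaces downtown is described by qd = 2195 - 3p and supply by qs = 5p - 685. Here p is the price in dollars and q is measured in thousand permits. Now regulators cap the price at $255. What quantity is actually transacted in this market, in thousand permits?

Equilibrium: 2195 - 3p = 5p - 685, so 2880 = 8p and p* = 360, q* = 1115.
The ceiling of 255 is below the equilibrium price 360, so it binds.
At p = 255: qd = 2195 - 3·255 = 1430 and qs = 5·255 - 685 = 590.
The quantity actually transacted is the short side, supply: 590.

590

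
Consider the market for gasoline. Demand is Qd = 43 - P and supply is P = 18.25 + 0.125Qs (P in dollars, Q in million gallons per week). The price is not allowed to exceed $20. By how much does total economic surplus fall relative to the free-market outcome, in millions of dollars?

36

Rearranging supply gives Qs = 8P - 146. In a free market, 43 - P = 8P - 146 gives the equilibrium P* = 21, Q* = 22.
Because the ceiling (20) lies below the market-clearing price, it is binding.
At P = 20: Qd = 43 - 20 = 23 and Qs = 8·20 - 146 = 14.
Quantity traded falls to 14. At Q = 14 the demand price is 43 - 14 = 29 and the supply price is (146 + 14)/8 = 20.
Deadweight loss = ½ · (29 - 20) · (22 - 14) = ½ · 9 · 8 = 36.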